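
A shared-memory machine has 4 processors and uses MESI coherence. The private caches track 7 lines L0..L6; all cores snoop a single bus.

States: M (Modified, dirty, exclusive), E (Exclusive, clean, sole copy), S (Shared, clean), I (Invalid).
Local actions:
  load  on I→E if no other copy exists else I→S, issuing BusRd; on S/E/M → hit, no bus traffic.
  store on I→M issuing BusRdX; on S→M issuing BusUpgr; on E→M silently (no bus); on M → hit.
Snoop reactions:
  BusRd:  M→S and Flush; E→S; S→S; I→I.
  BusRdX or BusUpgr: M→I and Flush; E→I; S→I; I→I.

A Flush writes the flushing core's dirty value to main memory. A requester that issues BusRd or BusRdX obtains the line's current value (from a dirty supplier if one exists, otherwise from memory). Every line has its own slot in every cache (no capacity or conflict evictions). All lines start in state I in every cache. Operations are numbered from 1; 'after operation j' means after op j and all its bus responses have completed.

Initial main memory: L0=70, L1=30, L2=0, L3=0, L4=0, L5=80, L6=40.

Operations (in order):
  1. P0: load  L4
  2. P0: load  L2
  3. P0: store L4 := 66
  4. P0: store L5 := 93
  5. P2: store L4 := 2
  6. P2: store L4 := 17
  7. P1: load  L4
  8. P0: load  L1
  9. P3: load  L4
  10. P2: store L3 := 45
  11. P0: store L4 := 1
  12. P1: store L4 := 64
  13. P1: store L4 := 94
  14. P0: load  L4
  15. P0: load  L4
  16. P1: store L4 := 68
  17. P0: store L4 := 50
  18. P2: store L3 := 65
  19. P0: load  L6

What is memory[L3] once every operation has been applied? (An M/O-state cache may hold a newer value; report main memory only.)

memory[L3] = 0

  op1 P0: load  L4 → E/I/I/I on L4; bus BusRd; mem=0
  op2 P0: load  L2 → E/I/I/I on L2; bus BusRd; mem=0
  op3 P0: store L4 := 66 → M/I/I/I on L4; bus (none); mem=0
  op4 P0: store L5 := 93 → M/I/I/I on L5; bus BusRdX; mem=80
  op5 P2: store L4 := 2 → I/I/M/I on L4; bus BusRdX Flush; mem=66
  op6 P2: store L4 := 17 → I/I/M/I on L4; bus (none); mem=66
  op7 P1: load  L4 → I/S/S/I on L4; bus BusRd Flush; mem=17
  op8 P0: load  L1 → E/I/I/I on L1; bus BusRd; mem=30
  op9 P3: load  L4 → I/S/S/S on L4; bus BusRd; mem=17
  op10 P2: store L3 := 45 → I/I/M/I on L3; bus BusRdX; mem=0
  op11 P0: store L4 := 1 → M/I/I/I on L4; bus BusRdX; mem=17
  op12 P1: store L4 := 64 → I/M/I/I on L4; bus BusRdX Flush; mem=1
  op13 P1: store L4 := 94 → I/M/I/I on L4; bus (none); mem=1
  op14 P0: load  L4 → S/S/I/I on L4; bus BusRd Flush; mem=94
  op15 P0: load  L4 → S/S/I/I on L4; bus (none); mem=94
  op16 P1: store L4 := 68 → I/M/I/I on L4; bus BusUpgr; mem=94
  op17 P0: store L4 := 50 → M/I/I/I on L4; bus BusRdX Flush; mem=68
  op18 P2: store L3 := 65 → I/I/M/I on L3; bus (none); mem=0
  op19 P0: load  L6 → E/I/I/I on L6; bus BusRd; mem=40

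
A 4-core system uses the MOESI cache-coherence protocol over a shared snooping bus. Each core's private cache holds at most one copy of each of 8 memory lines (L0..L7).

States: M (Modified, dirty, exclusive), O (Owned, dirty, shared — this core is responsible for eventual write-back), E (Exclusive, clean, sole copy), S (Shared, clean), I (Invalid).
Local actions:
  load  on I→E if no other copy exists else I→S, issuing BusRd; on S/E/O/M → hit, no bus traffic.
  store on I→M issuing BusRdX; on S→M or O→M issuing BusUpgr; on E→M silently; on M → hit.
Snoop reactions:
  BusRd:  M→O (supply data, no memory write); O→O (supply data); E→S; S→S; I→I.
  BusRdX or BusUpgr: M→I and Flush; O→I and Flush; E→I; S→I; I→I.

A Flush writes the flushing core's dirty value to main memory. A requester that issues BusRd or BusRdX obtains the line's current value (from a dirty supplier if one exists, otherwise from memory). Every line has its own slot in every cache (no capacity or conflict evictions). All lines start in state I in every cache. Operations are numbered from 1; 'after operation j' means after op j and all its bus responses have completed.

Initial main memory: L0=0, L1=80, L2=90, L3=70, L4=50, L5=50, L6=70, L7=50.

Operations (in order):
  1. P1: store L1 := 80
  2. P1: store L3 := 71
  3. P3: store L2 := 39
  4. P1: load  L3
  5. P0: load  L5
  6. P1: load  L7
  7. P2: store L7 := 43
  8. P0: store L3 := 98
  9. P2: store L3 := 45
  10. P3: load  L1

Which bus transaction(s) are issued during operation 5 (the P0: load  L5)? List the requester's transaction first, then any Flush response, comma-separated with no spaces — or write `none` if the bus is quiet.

step 1: P1: store L1 := 80  ⟶  IMII  (L1)  txn=BusRdX  M[L1]=80
step 2: P1: store L3 := 71  ⟶  IMII  (L3)  txn=BusRdX  M[L3]=70
step 3: P3: store L2 := 39  ⟶  IIIM  (L2)  txn=BusRdX  M[L2]=90
step 4: P1: load  L3  ⟶  IMII  (L3)  txn=∅  M[L3]=70
step 5: P0: load  L5  ⟶  EIII  (L5)  txn=BusRd  M[L5]=50
step 6: P1: load  L7  ⟶  IEII  (L7)  txn=BusRd  M[L7]=50
step 7: P2: store L7 := 43  ⟶  IIMI  (L7)  txn=BusRdX  M[L7]=50
step 8: P0: store L3 := 98  ⟶  MIII  (L3)  txn=BusRdX+Flush  M[L3]=71
step 9: P2: store L3 := 45  ⟶  IIMI  (L3)  txn=BusRdX+Flush  M[L3]=98
step 10: P3: load  L1  ⟶  IOIS  (L1)  txn=BusRd  M[L1]=80

bus = BusRd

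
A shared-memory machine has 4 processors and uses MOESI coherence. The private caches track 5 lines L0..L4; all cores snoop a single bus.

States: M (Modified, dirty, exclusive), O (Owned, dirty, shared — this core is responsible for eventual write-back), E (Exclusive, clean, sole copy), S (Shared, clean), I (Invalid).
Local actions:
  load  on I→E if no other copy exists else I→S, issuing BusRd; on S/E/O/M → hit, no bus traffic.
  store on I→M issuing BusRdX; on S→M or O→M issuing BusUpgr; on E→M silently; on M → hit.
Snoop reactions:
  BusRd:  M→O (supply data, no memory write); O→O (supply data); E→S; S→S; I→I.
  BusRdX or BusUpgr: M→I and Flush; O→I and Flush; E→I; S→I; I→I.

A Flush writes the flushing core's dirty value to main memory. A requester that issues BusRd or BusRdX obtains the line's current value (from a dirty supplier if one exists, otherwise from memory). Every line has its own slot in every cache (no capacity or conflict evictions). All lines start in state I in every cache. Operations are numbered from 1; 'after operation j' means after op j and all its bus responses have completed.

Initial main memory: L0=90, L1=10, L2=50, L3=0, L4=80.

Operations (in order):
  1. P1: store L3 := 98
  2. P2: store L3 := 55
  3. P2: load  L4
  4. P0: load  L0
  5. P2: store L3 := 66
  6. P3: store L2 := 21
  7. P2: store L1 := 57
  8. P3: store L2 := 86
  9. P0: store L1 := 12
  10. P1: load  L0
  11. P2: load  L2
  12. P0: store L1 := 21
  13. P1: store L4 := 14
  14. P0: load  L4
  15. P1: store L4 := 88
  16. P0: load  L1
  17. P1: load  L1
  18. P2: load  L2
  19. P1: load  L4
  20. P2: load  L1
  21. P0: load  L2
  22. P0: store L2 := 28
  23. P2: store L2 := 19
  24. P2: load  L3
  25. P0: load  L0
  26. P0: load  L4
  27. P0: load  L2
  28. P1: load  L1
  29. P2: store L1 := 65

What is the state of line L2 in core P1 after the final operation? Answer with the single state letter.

state = I

  op1 P1: store L3 := 98 → I/M/I/I on L3; bus BusRdX; mem=0
  op2 P2: store L3 := 55 → I/I/M/I on L3; bus BusRdX Flush; mem=98
  op3 P2: load  L4 → I/I/E/I on L4; bus BusRd; mem=80
  op4 P0: load  L0 → E/I/I/I on L0; bus BusRd; mem=90
  op5 P2: store L3 := 66 → I/I/M/I on L3; bus (none); mem=98
  op6 P3: store L2 := 21 → I/I/I/M on L2; bus BusRdX; mem=50
  op7 P2: store L1 := 57 → I/I/M/I on L1; bus BusRdX; mem=10
  op8 P3: store L2 := 86 → I/I/I/M on L2; bus (none); mem=50
  op9 P0: store L1 := 12 → M/I/I/I on L1; bus BusRdX Flush; mem=57
  op10 P1: load  L0 → S/S/I/I on L0; bus BusRd; mem=90
  op11 P2: load  L2 → I/I/S/O on L2; bus BusRd; mem=50
  op12 P0: store L1 := 21 → M/I/I/I on L1; bus (none); mem=57
  op13 P1: store L4 := 14 → I/M/I/I on L4; bus BusRdX; mem=80
  op14 P0: load  L4 → S/O/I/I on L4; bus BusRd; mem=80
  op15 P1: store L4 := 88 → I/M/I/I on L4; bus BusUpgr; mem=80
  op16 P0: load  L1 → M/I/I/I on L1; bus (none); mem=57
  op17 P1: load  L1 → O/S/I/I on L1; bus BusRd; mem=57
  op18 P2: load  L2 → I/I/S/O on L2; bus (none); mem=50
  op19 P1: load  L4 → I/M/I/I on L4; bus (none); mem=80
  op20 P2: load  L1 → O/S/S/I on L1; bus BusRd; mem=57
  op21 P0: load  L2 → S/I/S/O on L2; bus BusRd; mem=50
  op22 P0: store L2 := 28 → M/I/I/I on L2; bus BusUpgr Flush; mem=86
  op23 P2: store L2 := 19 → I/I/M/I on L2; bus BusRdX Flush; mem=28
  op24 P2: load  L3 → I/I/M/I on L3; bus (none); mem=98
  op25 P0: load  L0 → S/S/I/I on L0; bus (none); mem=90
  op26 P0: load  L4 → S/O/I/I on L4; bus BusRd; mem=80
  op27 P0: load  L2 → S/I/O/I on L2; bus BusRd; mem=28
  op28 P1: load  L1 → O/S/S/I on L1; bus (none); mem=57
  op29 P2: store L1 := 65 → I/I/M/I on L1; bus BusUpgr Flush; mem=21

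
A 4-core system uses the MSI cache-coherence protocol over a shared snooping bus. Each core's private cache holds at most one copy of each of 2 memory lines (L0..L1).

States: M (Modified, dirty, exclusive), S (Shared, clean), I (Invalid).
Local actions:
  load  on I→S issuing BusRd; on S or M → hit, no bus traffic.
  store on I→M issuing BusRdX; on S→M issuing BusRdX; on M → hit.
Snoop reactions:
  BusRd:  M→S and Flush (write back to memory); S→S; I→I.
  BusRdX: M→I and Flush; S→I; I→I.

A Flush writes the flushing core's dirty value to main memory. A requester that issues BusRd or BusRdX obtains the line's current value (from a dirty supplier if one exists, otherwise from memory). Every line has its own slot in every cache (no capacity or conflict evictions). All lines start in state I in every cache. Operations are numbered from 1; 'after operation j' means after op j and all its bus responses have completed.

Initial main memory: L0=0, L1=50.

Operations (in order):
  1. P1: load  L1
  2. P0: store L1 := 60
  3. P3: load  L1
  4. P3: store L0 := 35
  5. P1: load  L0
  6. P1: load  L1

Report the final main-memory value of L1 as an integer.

  op1 P1: load  L1 → I/S/I/I on L1; bus BusRd; mem=50
  op2 P0: store L1 := 60 → M/I/I/I on L1; bus BusRdX; mem=50
  op3 P3: load  L1 → S/I/I/S on L1; bus BusRd Flush; mem=60
  op4 P3: store L0 := 35 → I/I/I/M on L0; bus BusRdX; mem=0
  op5 P1: load  L0 → I/S/I/S on L0; bus BusRd Flush; mem=35
  op6 P1: load  L1 → S/S/I/S on L1; bus BusRd; mem=60

memory[L1] = 60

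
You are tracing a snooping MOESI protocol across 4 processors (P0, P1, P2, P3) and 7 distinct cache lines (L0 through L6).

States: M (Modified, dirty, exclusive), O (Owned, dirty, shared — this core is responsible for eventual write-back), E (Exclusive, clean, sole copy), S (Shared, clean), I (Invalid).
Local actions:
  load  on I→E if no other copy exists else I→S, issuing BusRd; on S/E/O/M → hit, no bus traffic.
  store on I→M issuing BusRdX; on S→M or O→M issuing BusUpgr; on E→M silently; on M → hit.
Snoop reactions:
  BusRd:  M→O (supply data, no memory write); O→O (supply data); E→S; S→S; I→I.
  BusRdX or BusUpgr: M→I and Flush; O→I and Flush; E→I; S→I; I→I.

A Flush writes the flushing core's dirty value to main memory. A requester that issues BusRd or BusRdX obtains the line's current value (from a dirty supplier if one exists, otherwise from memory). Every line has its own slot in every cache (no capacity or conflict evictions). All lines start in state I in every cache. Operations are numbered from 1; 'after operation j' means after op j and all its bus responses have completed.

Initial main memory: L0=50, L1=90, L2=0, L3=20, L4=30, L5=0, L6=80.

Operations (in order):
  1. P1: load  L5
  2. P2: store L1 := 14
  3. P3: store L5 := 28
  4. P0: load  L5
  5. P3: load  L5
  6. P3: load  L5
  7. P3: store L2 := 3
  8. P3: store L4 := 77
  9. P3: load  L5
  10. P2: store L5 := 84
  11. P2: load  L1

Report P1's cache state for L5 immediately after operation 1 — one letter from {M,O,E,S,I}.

state = E

1. P1: load  L5  bus=[BusRd]  L5: P0=I P1=E P2=I P3=I  mem[L5]=0
2. P2: store L1 := 14  bus=[BusRdX]  L1: P0=I P1=I P2=M P3=I  mem[L1]=90
3. P3: store L5 := 28  bus=[BusRdX]  L5: P0=I P1=I P2=I P3=M  mem[L5]=0
4. P0: load  L5  bus=[BusRd]  L5: P0=S P1=I P2=I P3=O  mem[L5]=0
5. P3: load  L5  bus=[-]  L5: P0=S P1=I P2=I P3=O  mem[L5]=0
6. P3: load  L5  bus=[-]  L5: P0=S P1=I P2=I P3=O  mem[L5]=0
7. P3: store L2 := 3  bus=[BusRdX]  L2: P0=I P1=I P2=I P3=M  mem[L2]=0
8. P3: store L4 := 77  bus=[BusRdX]  L4: P0=I P1=I P2=I P3=M  mem[L4]=30
9. P3: load  L5  bus=[-]  L5: P0=S P1=I P2=I P3=O  mem[L5]=0
10. P2: store L5 := 84  bus=[BusRdX,Flush]  L5: P0=I P1=I P2=M P3=I  mem[L5]=28
11. P2: load  L1  bus=[-]  L1: P0=I P1=I P2=M P3=I  mem[L1]=90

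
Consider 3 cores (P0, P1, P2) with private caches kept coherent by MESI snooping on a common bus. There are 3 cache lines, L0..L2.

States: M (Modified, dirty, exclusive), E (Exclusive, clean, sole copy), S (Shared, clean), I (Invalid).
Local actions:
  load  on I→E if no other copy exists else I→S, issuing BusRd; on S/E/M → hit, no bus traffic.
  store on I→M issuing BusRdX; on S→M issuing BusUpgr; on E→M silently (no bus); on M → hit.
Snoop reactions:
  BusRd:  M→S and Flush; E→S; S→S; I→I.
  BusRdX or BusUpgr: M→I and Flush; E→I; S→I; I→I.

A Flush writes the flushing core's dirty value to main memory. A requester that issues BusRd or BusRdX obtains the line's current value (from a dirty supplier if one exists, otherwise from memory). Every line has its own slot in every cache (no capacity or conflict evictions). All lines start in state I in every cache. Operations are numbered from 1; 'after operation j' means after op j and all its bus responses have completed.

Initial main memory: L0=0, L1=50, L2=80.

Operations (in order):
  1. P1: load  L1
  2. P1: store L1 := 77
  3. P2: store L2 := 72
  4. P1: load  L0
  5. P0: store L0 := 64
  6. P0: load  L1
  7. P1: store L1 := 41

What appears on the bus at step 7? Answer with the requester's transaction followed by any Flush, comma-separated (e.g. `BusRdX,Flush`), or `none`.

bus = BusUpgr

[1] P1: load  L1 | P0:I, P1:E(50), P2:I | bus: BusRd
[2] P1: store L1 := 77 | P0:I, P1:M(77), P2:I | bus: none
[3] P2: store L2 := 72 | P0:I, P1:I, P2:M(72) | bus: BusRdX
[4] P1: load  L0 | P0:I, P1:E(0), P2:I | bus: BusRd
[5] P0: store L0 := 64 | P0:M(64), P1:I, P2:I | bus: BusRdX
[6] P0: load  L1 | P0:S(77), P1:S(77), P2:I | bus: BusRd,Flush
[7] P1: store L1 := 41 | P0:I, P1:M(41), P2:I | bus: BusUpgr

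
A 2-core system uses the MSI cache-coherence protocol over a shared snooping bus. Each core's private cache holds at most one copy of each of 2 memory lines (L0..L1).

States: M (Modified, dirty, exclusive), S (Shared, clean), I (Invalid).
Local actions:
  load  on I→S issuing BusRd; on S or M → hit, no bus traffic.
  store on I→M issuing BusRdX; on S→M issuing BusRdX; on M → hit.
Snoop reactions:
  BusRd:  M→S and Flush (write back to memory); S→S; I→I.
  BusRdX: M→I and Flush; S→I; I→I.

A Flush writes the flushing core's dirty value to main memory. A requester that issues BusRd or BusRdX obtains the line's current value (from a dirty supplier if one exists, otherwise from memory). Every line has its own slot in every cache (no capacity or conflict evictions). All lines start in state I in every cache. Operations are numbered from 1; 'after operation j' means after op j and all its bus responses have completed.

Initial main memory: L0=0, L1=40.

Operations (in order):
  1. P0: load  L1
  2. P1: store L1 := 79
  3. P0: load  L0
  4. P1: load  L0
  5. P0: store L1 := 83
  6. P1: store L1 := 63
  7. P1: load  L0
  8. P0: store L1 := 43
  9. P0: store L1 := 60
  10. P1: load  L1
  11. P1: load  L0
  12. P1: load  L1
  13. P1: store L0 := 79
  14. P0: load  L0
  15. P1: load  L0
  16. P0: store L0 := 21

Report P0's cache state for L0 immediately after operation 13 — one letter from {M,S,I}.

state = I

  op1 P0: load  L1 → S/I on L1; bus BusRd; mem=40
  op2 P1: store L1 := 79 → I/M on L1; bus BusRdX; mem=40
  op3 P0: load  L0 → S/I on L0; bus BusRd; mem=0
  op4 P1: load  L0 → S/S on L0; bus BusRd; mem=0
  op5 P0: store L1 := 83 → M/I on L1; bus BusRdX Flush; mem=79
  op6 P1: store L1 := 63 → I/M on L1; bus BusRdX Flush; mem=83
  op7 P1: load  L0 → S/S on L0; bus (none); mem=0
  op8 P0: store L1 := 43 → M/I on L1; bus BusRdX Flush; mem=63
  op9 P0: store L1 := 60 → M/I on L1; bus (none); mem=63
  op10 P1: load  L1 → S/S on L1; bus BusRd Flush; mem=60
  op11 P1: load  L0 → S/S on L0; bus (none); mem=0
  op12 P1: load  L1 → S/S on L1; bus (none); mem=60
  op13 P1: store L0 := 79 → I/M on L0; bus BusRdX; mem=0
  op14 P0: load  L0 → S/S on L0; bus BusRd Flush; mem=79
  op15 P1: load  L0 → S/S on L0; bus (none); mem=79
  op16 P0: store L0 := 21 → M/I on L0; bus BusRdX; mem=79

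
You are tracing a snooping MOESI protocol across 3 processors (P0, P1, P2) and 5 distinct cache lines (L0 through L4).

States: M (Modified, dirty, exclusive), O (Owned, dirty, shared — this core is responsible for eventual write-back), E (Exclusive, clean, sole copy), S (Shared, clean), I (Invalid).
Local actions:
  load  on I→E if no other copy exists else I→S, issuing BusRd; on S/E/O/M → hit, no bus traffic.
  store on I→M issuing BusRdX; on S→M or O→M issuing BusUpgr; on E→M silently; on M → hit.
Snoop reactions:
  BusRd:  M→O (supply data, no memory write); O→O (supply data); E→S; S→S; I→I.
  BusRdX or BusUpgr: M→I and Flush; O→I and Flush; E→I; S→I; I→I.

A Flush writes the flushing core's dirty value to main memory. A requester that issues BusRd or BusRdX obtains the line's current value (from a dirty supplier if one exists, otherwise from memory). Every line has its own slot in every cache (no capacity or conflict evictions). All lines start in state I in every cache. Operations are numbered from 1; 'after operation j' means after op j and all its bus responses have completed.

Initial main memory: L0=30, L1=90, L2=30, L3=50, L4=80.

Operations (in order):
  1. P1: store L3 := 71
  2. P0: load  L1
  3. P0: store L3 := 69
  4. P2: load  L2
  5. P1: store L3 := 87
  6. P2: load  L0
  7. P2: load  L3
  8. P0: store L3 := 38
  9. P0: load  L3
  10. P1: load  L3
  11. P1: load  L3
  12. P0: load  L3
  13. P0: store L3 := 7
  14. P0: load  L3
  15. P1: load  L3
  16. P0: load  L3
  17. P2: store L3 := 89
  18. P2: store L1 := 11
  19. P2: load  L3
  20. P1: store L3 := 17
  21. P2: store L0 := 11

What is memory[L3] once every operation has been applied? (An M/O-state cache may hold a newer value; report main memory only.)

1. P1: store L3 := 71  bus=[BusRdX]  L3: P0=I P1=M P2=I  mem[L3]=50
2. P0: load  L1  bus=[BusRd]  L1: P0=E P1=I P2=I  mem[L1]=90
3. P0: store L3 := 69  bus=[BusRdX,Flush]  L3: P0=M P1=I P2=I  mem[L3]=71
4. P2: load  L2  bus=[BusRd]  L2: P0=I P1=I P2=E  mem[L2]=30
5. P1: store L3 := 87  bus=[BusRdX,Flush]  L3: P0=I P1=M P2=I  mem[L3]=69
6. P2: load  L0  bus=[BusRd]  L0: P0=I P1=I P2=E  mem[L0]=30
7. P2: load  L3  bus=[BusRd]  L3: P0=I P1=O P2=S  mem[L3]=69
8. P0: store L3 := 38  bus=[BusRdX,Flush]  L3: P0=M P1=I P2=I  mem[L3]=87
9. P0: load  L3  bus=[-]  L3: P0=M P1=I P2=I  mem[L3]=87
10. P1: load  L3  bus=[BusRd]  L3: P0=O P1=S P2=I  mem[L3]=87
11. P1: load  L3  bus=[-]  L3: P0=O P1=S P2=I  mem[L3]=87
12. P0: load  L3  bus=[-]  L3: P0=O P1=S P2=I  mem[L3]=87
13. P0: store L3 := 7  bus=[BusUpgr]  L3: P0=M P1=I P2=I  mem[L3]=87
14. P0: load  L3  bus=[-]  L3: P0=M P1=I P2=I  mem[L3]=87
15. P1: load  L3  bus=[BusRd]  L3: P0=O P1=S P2=I  mem[L3]=87
16. P0: load  L3  bus=[-]  L3: P0=O P1=S P2=I  mem[L3]=87
17. P2: store L3 := 89  bus=[BusRdX,Flush]  L3: P0=I P1=I P2=M  mem[L3]=7
18. P2: store L1 := 11  bus=[BusRdX]  L1: P0=I P1=I P2=M  mem[L1]=90
19. P2: load  L3  bus=[-]  L3: P0=I P1=I P2=M  mem[L3]=7
20. P1: store L3 := 17  bus=[BusRdX,Flush]  L3: P0=I P1=M P2=I  mem[L3]=89
21. P2: store L0 := 11  bus=[-]  L0: P0=I P1=I P2=M  mem[L0]=30

memory[L3] = 89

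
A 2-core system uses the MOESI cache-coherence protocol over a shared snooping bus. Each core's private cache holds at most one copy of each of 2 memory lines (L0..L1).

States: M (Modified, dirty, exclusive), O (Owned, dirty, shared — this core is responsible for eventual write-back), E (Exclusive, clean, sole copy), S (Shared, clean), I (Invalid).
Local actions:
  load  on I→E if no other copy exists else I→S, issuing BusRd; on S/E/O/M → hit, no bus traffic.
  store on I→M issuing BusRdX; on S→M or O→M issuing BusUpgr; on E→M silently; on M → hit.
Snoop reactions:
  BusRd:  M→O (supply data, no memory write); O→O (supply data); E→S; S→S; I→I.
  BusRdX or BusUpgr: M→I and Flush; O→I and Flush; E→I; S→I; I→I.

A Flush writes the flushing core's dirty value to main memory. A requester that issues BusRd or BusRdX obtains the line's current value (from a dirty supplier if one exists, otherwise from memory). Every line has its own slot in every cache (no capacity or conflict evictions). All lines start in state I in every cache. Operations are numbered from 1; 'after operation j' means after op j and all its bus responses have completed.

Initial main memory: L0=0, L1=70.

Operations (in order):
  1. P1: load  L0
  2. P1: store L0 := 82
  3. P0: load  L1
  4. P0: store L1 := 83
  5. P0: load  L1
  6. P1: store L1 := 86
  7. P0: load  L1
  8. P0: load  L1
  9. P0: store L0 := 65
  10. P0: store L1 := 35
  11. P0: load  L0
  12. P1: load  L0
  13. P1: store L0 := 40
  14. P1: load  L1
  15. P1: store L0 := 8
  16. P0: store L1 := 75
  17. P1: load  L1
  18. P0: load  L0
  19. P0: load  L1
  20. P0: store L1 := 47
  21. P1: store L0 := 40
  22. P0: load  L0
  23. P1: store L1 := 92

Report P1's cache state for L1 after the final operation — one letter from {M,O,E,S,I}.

state = M

step 1: P1: load  L0  ⟶  IE  (L0)  txn=BusRd  M[L0]=0
step 2: P1: store L0 := 82  ⟶  IM  (L0)  txn=∅  M[L0]=0
step 3: P0: load  L1  ⟶  EI  (L1)  txn=BusRd  M[L1]=70
step 4: P0: store L1 := 83  ⟶  MI  (L1)  txn=∅  M[L1]=70
step 5: P0: load  L1  ⟶  MI  (L1)  txn=∅  M[L1]=70
step 6: P1: store L1 := 86  ⟶  IM  (L1)  txn=BusRdX+Flush  M[L1]=83
step 7: P0: load  L1  ⟶  SO  (L1)  txn=BusRd  M[L1]=83
step 8: P0: load  L1  ⟶  SO  (L1)  txn=∅  M[L1]=83
step 9: P0: store L0 := 65  ⟶  MI  (L0)  txn=BusRdX+Flush  M[L0]=82
step 10: P0: store L1 := 35  ⟶  MI  (L1)  txn=BusUpgr+Flush  M[L1]=86
step 11: P0: load  L0  ⟶  MI  (L0)  txn=∅  M[L0]=82
step 12: P1: load  L0  ⟶  OS  (L0)  txn=BusRd  M[L0]=82
step 13: P1: store L0 := 40  ⟶  IM  (L0)  txn=BusUpgr+Flush  M[L0]=65
step 14: P1: load  L1  ⟶  OS  (L1)  txn=BusRd  M[L1]=86
step 15: P1: store L0 := 8  ⟶  IM  (L0)  txn=∅  M[L0]=65
step 16: P0: store L1 := 75  ⟶  MI  (L1)  txn=BusUpgr  M[L1]=86
step 17: P1: load  L1  ⟶  OS  (L1)  txn=BusRd  M[L1]=86
step 18: P0: load  L0  ⟶  SO  (L0)  txn=BusRd  M[L0]=65
step 19: P0: load  L1  ⟶  OS  (L1)  txn=∅  M[L1]=86
step 20: P0: store L1 := 47  ⟶  MI  (L1)  txn=BusUpgr  M[L1]=86
step 21: P1: store L0 := 40  ⟶  IM  (L0)  txn=BusUpgr  M[L0]=65
step 22: P0: load  L0  ⟶  SO  (L0)  txn=BusRd  M[L0]=65
step 23: P1: store L1 := 92  ⟶  IM  (L1)  txn=BusRdX+Flush  M[L1]=47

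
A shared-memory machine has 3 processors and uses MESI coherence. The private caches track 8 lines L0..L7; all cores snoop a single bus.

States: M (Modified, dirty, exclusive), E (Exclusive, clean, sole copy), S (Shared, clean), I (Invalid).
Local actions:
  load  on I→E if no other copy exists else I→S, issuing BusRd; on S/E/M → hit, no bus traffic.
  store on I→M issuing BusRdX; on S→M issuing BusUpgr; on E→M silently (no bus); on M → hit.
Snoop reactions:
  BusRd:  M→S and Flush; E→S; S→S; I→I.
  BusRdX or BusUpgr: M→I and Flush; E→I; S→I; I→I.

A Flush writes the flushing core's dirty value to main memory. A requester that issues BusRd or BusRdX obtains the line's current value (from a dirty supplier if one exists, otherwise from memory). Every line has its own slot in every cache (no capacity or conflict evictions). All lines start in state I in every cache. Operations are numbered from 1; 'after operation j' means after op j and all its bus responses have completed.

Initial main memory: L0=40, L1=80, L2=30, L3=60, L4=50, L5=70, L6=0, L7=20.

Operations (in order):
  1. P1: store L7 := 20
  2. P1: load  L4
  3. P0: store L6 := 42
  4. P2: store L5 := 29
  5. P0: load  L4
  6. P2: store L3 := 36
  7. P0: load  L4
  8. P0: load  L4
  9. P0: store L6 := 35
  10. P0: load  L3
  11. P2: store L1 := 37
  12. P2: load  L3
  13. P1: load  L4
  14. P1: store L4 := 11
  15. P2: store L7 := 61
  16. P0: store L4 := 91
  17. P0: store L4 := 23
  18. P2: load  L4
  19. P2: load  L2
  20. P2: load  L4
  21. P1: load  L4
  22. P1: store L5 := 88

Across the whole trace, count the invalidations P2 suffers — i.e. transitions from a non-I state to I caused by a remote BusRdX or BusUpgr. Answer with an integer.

invalidations = 1

step 1: P1: store L7 := 20  ⟶  IMI  (L7)  txn=BusRdX  M[L7]=20
step 2: P1: load  L4  ⟶  IEI  (L4)  txn=BusRd  M[L4]=50
step 3: P0: store L6 := 42  ⟶  MII  (L6)  txn=BusRdX  M[L6]=0
step 4: P2: store L5 := 29  ⟶  IIM  (L5)  txn=BusRdX  M[L5]=70
step 5: P0: load  L4  ⟶  SSI  (L4)  txn=BusRd  M[L4]=50
step 6: P2: store L3 := 36  ⟶  IIM  (L3)  txn=BusRdX  M[L3]=60
step 7: P0: load  L4  ⟶  SSI  (L4)  txn=∅  M[L4]=50
step 8: P0: load  L4  ⟶  SSI  (L4)  txn=∅  M[L4]=50
step 9: P0: store L6 := 35  ⟶  MII  (L6)  txn=∅  M[L6]=0
step 10: P0: load  L3  ⟶  SIS  (L3)  txn=BusRd+Flush  M[L3]=36
step 11: P2: store L1 := 37  ⟶  IIM  (L1)  txn=BusRdX  M[L1]=80
step 12: P2: load  L3  ⟶  SIS  (L3)  txn=∅  M[L3]=36
step 13: P1: load  L4  ⟶  SSI  (L4)  txn=∅  M[L4]=50
step 14: P1: store L4 := 11  ⟶  IMI  (L4)  txn=BusUpgr  M[L4]=50
step 15: P2: store L7 := 61  ⟶  IIM  (L7)  txn=BusRdX+Flush  M[L7]=20
step 16: P0: store L4 := 91  ⟶  MII  (L4)  txn=BusRdX+Flush  M[L4]=11
step 17: P0: store L4 := 23  ⟶  MII  (L4)  txn=∅  M[L4]=11
step 18: P2: load  L4  ⟶  SIS  (L4)  txn=BusRd+Flush  M[L4]=23
step 19: P2: load  L2  ⟶  IIE  (L2)  txn=BusRd  M[L2]=30
step 20: P2: load  L4  ⟶  SIS  (L4)  txn=∅  M[L4]=23
step 21: P1: load  L4  ⟶  SSS  (L4)  txn=BusRd  M[L4]=23
step 22: P1: store L5 := 88  ⟶  IMI  (L5)  txn=BusRdX+Flush  M[L5]=29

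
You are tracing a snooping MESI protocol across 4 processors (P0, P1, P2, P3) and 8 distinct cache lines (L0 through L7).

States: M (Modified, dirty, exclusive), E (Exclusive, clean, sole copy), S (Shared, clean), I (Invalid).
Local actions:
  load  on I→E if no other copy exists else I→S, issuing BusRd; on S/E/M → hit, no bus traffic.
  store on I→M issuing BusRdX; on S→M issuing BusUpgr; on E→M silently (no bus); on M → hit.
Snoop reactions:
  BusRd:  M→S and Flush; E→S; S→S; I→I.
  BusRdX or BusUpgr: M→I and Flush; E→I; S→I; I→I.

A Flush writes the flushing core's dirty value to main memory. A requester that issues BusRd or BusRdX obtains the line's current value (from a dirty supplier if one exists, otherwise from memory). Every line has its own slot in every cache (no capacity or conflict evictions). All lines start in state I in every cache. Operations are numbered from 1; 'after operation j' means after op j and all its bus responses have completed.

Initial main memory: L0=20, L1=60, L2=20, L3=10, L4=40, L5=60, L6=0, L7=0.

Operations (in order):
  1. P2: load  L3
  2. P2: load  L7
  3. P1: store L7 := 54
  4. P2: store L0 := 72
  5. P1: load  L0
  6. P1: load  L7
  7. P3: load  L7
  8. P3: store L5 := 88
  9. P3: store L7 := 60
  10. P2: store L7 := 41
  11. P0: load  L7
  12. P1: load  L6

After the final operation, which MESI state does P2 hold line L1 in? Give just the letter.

state = I

1. P2: load  L3  bus=[BusRd]  L3: P0=I P1=I P2=E P3=I  mem[L3]=10
2. P2: load  L7  bus=[BusRd]  L7: P0=I P1=I P2=E P3=I  mem[L7]=0
3. P1: store L7 := 54  bus=[BusRdX]  L7: P0=I P1=M P2=I P3=I  mem[L7]=0
4. P2: store L0 := 72  bus=[BusRdX]  L0: P0=I P1=I P2=M P3=I  mem[L0]=20
5. P1: load  L0  bus=[BusRd,Flush]  L0: P0=I P1=S P2=S P3=I  mem[L0]=72
6. P1: load  L7  bus=[-]  L7: P0=I P1=M P2=I P3=I  mem[L7]=0
7. P3: load  L7  bus=[BusRd,Flush]  L7: P0=I P1=S P2=I P3=S  mem[L7]=54
8. P3: store L5 := 88  bus=[BusRdX]  L5: P0=I P1=I P2=I P3=M  mem[L5]=60
9. P3: store L7 := 60  bus=[BusUpgr]  L7: P0=I P1=I P2=I P3=M  mem[L7]=54
10. P2: store L7 := 41  bus=[BusRdX,Flush]  L7: P0=I P1=I P2=M P3=I  mem[L7]=60
11. P0: load  L7  bus=[BusRd,Flush]  L7: P0=S P1=I P2=S P3=I  mem[L7]=41
12. P1: load  L6  bus=[BusRd]  L6: P0=I P1=E P2=I P3=I  mem[L6]=0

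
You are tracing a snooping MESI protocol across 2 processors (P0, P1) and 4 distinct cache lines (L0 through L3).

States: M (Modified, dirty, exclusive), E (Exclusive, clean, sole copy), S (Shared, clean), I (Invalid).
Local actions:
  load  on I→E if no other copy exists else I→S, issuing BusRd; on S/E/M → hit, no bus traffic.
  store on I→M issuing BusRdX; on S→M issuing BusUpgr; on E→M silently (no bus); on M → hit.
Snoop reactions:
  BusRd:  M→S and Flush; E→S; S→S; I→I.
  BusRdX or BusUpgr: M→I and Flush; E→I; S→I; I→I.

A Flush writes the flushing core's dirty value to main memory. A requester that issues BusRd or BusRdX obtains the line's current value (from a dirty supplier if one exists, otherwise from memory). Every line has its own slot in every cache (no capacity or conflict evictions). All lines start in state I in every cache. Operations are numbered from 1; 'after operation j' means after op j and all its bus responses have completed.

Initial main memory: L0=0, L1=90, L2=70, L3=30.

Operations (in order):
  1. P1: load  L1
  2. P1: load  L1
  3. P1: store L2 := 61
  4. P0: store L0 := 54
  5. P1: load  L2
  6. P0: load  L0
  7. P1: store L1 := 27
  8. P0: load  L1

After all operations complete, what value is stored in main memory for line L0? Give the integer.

1. P1: load  L1  bus=[BusRd]  L1: P0=I P1=E  mem[L1]=90
2. P1: load  L1  bus=[-]  L1: P0=I P1=E  mem[L1]=90
3. P1: store L2 := 61  bus=[BusRdX]  L2: P0=I P1=M  mem[L2]=70
4. P0: store L0 := 54  bus=[BusRdX]  L0: P0=M P1=I  mem[L0]=0
5. P1: load  L2  bus=[-]  L2: P0=I P1=M  mem[L2]=70
6. P0: load  L0  bus=[-]  L0: P0=M P1=I  mem[L0]=0
7. P1: store L1 := 27  bus=[-]  L1: P0=I P1=M  mem[L1]=90
8. P0: load  L1  bus=[BusRd,Flush]  L1: P0=S P1=S  mem[L1]=27

memory[L0] = 0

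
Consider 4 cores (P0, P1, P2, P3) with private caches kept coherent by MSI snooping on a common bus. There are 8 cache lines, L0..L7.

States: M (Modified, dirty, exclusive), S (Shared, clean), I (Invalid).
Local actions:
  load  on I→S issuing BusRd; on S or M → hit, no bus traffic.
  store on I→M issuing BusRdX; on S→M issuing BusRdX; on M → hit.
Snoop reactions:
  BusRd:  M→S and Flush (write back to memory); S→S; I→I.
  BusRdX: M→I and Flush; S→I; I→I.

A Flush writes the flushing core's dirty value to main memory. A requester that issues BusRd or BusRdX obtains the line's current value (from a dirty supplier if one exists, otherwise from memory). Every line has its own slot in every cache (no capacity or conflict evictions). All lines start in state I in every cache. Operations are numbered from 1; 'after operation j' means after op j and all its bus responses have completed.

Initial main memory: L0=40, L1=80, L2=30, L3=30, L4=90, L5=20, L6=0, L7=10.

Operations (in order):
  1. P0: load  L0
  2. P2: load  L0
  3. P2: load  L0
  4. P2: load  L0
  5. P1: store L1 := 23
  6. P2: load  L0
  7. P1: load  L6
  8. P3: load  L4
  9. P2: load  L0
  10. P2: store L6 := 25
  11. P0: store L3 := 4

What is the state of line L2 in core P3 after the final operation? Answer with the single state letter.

state = I

[1] P0: load  L0 | P0:S(40), P1:I, P2:I, P3:I | bus: BusRd
[2] P2: load  L0 | P0:S(40), P1:I, P2:S(40), P3:I | bus: BusRd
[3] P2: load  L0 | P0:S(40), P1:I, P2:S(40), P3:I | bus: none
[4] P2: load  L0 | P0:S(40), P1:I, P2:S(40), P3:I | bus: none
[5] P1: store L1 := 23 | P0:I, P1:M(23), P2:I, P3:I | bus: BusRdX
[6] P2: load  L0 | P0:S(40), P1:I, P2:S(40), P3:I | bus: none
[7] P1: load  L6 | P0:I, P1:S(0), P2:I, P3:I | bus: BusRd
[8] P3: load  L4 | P0:I, P1:I, P2:I, P3:S(90) | bus: BusRd
[9] P2: load  L0 | P0:S(40), P1:I, P2:S(40), P3:I | bus: none
[10] P2: store L6 := 25 | P0:I, P1:I, P2:M(25), P3:I | bus: BusRdX
[11] P0: store L3 := 4 | P0:M(4), P1:I, P2:I, P3:I | bus: BusRdX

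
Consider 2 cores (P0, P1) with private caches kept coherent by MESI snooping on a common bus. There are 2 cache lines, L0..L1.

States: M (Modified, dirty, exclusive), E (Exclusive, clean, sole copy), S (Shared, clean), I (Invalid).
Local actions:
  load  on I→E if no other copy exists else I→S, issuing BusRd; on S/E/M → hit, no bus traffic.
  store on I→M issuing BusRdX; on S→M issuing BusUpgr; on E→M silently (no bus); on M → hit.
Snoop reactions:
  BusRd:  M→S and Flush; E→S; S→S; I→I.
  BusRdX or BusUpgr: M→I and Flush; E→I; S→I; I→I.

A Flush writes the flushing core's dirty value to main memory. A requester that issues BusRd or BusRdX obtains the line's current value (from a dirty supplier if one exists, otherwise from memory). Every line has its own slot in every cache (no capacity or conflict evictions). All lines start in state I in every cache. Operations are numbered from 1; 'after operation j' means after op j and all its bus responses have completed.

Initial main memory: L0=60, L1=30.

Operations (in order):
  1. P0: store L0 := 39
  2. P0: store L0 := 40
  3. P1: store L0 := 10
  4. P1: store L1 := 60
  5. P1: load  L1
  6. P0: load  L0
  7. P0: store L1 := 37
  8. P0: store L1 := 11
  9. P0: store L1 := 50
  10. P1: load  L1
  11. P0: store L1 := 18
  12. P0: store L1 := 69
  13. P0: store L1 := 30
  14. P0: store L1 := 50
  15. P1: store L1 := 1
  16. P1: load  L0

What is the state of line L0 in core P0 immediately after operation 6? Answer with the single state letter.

state = S

step 1: P0: store L0 := 39  ⟶  MI  (L0)  txn=BusRdX  M[L0]=60
step 2: P0: store L0 := 40  ⟶  MI  (L0)  txn=∅  M[L0]=60
step 3: P1: store L0 := 10  ⟶  IM  (L0)  txn=BusRdX+Flush  M[L0]=40
step 4: P1: store L1 := 60  ⟶  IM  (L1)  txn=BusRdX  M[L1]=30
step 5: P1: load  L1  ⟶  IM  (L1)  txn=∅  M[L1]=30
step 6: P0: load  L0  ⟶  SS  (L0)  txn=BusRd+Flush  M[L0]=10
step 7: P0: store L1 := 37  ⟶  MI  (L1)  txn=BusRdX+Flush  M[L1]=60
step 8: P0: store L1 := 11  ⟶  MI  (L1)  txn=∅  M[L1]=60
step 9: P0: store L1 := 50  ⟶  MI  (L1)  txn=∅  M[L1]=60
step 10: P1: load  L1  ⟶  SS  (L1)  txn=BusRd+Flush  M[L1]=50
step 11: P0: store L1 := 18  ⟶  MI  (L1)  txn=BusUpgr  M[L1]=50
step 12: P0: store L1 := 69  ⟶  MI  (L1)  txn=∅  M[L1]=50
step 13: P0: store L1 := 30  ⟶  MI  (L1)  txn=∅  M[L1]=50
step 14: P0: store L1 := 50  ⟶  MI  (L1)  txn=∅  M[L1]=50
step 15: P1: store L1 := 1  ⟶  IM  (L1)  txn=BusRdX+Flush  M[L1]=50
step 16: P1: load  L0  ⟶  SS  (L0)  txn=∅  M[L0]=10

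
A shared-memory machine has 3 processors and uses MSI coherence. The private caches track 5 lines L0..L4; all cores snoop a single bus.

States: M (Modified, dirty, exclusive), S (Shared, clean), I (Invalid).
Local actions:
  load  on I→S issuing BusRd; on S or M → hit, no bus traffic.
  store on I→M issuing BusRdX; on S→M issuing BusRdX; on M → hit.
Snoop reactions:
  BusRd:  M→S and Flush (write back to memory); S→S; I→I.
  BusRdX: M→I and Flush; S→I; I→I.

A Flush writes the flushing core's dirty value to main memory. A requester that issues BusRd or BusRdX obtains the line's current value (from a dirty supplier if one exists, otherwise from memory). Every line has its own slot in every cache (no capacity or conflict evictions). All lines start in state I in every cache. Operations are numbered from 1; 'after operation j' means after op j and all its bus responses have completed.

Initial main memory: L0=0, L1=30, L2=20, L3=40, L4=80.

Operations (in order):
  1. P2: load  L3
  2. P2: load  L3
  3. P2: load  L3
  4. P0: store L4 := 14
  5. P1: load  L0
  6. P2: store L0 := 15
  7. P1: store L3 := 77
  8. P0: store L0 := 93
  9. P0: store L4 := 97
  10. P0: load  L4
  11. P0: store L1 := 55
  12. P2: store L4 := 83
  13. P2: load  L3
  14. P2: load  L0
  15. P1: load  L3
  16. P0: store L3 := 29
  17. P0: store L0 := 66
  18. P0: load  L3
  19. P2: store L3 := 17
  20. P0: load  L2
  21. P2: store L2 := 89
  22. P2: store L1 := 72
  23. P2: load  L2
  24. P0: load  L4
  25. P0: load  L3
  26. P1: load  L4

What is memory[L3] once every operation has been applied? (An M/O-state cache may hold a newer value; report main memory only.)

memory[L3] = 17

1. P2: load  L3  bus=[BusRd]  L3: P0=I P1=I P2=S  mem[L3]=40
2. P2: load  L3  bus=[-]  L3: P0=I P1=I P2=S  mem[L3]=40
3. P2: load  L3  bus=[-]  L3: P0=I P1=I P2=S  mem[L3]=40
4. P0: store L4 := 14  bus=[BusRdX]  L4: P0=M P1=I P2=I  mem[L4]=80
5. P1: load  L0  bus=[BusRd]  L0: P0=I P1=S P2=I  mem[L0]=0
6. P2: store L0 := 15  bus=[BusRdX]  L0: P0=I P1=I P2=M  mem[L0]=0
7. P1: store L3 := 77  bus=[BusRdX]  L3: P0=I P1=M P2=I  mem[L3]=40
8. P0: store L0 := 93  bus=[BusRdX,Flush]  L0: P0=M P1=I P2=I  mem[L0]=15
9. P0: store L4 := 97  bus=[-]  L4: P0=M P1=I P2=I  mem[L4]=80
10. P0: load  L4  bus=[-]  L4: P0=M P1=I P2=I  mem[L4]=80
11. P0: store L1 := 55  bus=[BusRdX]  L1: P0=M P1=I P2=I  mem[L1]=30
12. P2: store L4 := 83  bus=[BusRdX,Flush]  L4: P0=I P1=I P2=M  mem[L4]=97
13. P2: load  L3  bus=[BusRd,Flush]  L3: P0=I P1=S P2=S  mem[L3]=77
14. P2: load  L0  bus=[BusRd,Flush]  L0: P0=S P1=I P2=S  mem[L0]=93
15. P1: load  L3  bus=[-]  L3: P0=I P1=S P2=S  mem[L3]=77
16. P0: store L3 := 29  bus=[BusRdX]  L3: P0=M P1=I P2=I  mem[L3]=77
17. P0: store L0 := 66  bus=[BusRdX]  L0: P0=M P1=I P2=I  mem[L0]=93
18. P0: load  L3  bus=[-]  L3: P0=M P1=I P2=I  mem[L3]=77
19. P2: store L3 := 17  bus=[BusRdX,Flush]  L3: P0=I P1=I P2=M  mem[L3]=29
20. P0: load  L2  bus=[BusRd]  L2: P0=S P1=I P2=I  mem[L2]=20
21. P2: store L2 := 89  bus=[BusRdX]  L2: P0=I P1=I P2=M  mem[L2]=20
22. P2: store L1 := 72  bus=[BusRdX,Flush]  L1: P0=I P1=I P2=M  mem[L1]=55
23. P2: load  L2  bus=[-]  L2: P0=I P1=I P2=M  mem[L2]=20
24. P0: load  L4  bus=[BusRd,Flush]  L4: P0=S P1=I P2=S  mem[L4]=83
25. P0: load  L3  bus=[BusRd,Flush]  L3: P0=S P1=I P2=S  mem[L3]=17
26. P1: load  L4  bus=[BusRd]  L4: P0=S P1=S P2=S  mem[L4]=83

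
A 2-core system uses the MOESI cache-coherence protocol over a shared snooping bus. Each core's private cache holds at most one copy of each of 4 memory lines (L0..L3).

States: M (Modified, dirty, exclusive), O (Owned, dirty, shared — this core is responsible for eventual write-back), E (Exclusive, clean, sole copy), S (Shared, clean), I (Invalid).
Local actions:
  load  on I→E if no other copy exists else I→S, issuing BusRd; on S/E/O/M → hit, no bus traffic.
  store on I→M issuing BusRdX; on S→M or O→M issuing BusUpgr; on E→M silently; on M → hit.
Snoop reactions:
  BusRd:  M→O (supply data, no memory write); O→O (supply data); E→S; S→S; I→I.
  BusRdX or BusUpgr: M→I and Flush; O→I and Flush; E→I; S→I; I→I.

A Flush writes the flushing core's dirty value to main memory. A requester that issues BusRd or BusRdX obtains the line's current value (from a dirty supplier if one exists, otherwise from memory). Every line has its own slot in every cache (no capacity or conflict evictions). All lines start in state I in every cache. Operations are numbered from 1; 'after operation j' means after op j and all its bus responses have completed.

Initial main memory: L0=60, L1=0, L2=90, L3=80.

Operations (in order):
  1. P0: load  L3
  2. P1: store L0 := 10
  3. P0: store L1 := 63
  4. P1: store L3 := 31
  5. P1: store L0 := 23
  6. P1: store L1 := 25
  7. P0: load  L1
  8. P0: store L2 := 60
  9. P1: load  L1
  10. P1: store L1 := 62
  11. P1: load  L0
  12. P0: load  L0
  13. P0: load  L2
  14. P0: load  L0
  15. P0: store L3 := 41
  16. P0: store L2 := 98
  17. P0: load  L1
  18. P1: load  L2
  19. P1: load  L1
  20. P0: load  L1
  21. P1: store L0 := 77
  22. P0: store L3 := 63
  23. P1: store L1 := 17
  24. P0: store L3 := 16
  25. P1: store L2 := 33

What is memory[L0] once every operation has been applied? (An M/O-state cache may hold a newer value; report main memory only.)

step 1: P0: load  L3  ⟶  EI  (L3)  txn=BusRd  M[L3]=80
step 2: P1: store L0 := 10  ⟶  IM  (L0)  txn=BusRdX  M[L0]=60
step 3: P0: store L1 := 63  ⟶  MI  (L1)  txn=BusRdX  M[L1]=0
step 4: P1: store L3 := 31  ⟶  IM  (L3)  txn=BusRdX  M[L3]=80
step 5: P1: store L0 := 23  ⟶  IM  (L0)  txn=∅  M[L0]=60
step 6: P1: store L1 := 25  ⟶  IM  (L1)  txn=BusRdX+Flush  M[L1]=63
step 7: P0: load  L1  ⟶  SO  (L1)  txn=BusRd  M[L1]=63
step 8: P0: store L2 := 60  ⟶  MI  (L2)  txn=BusRdX  M[L2]=90
step 9: P1: load  L1  ⟶  SO  (L1)  txn=∅  M[L1]=63
step 10: P1: store L1 := 62  ⟶  IM  (L1)  txn=BusUpgr  M[L1]=63
step 11: P1: load  L0  ⟶  IM  (L0)  txn=∅  M[L0]=60
step 12: P0: load  L0  ⟶  SO  (L0)  txn=BusRd  M[L0]=60
step 13: P0: load  L2  ⟶  MI  (L2)  txn=∅  M[L2]=90
step 14: P0: load  L0  ⟶  SO  (L0)  txn=∅  M[L0]=60
step 15: P0: store L3 := 41  ⟶  MI  (L3)  txn=BusRdX+Flush  M[L3]=31
step 16: P0: store L2 := 98  ⟶  MI  (L2)  txn=∅  M[L2]=90
step 17: P0: load  L1  ⟶  SO  (L1)  txn=BusRd  M[L1]=63
step 18: P1: load  L2  ⟶  OS  (L2)  txn=BusRd  M[L2]=90
step 19: P1: load  L1  ⟶  SO  (L1)  txn=∅  M[L1]=63
step 20: P0: load  L1  ⟶  SO  (L1)  txn=∅  M[L1]=63
step 21: P1: store L0 := 77  ⟶  IM  (L0)  txn=BusUpgr  M[L0]=60
step 22: P0: store L3 := 63  ⟶  MI  (L3)  txn=∅  M[L3]=31
step 23: P1: store L1 := 17  ⟶  IM  (L1)  txn=BusUpgr  M[L1]=63
step 24: P0: store L3 := 16  ⟶  MI  (L3)  txn=∅  M[L3]=31
step 25: P1: store L2 := 33  ⟶  IM  (L2)  txn=BusUpgr+Flush  M[L2]=98

memory[L0] = 60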